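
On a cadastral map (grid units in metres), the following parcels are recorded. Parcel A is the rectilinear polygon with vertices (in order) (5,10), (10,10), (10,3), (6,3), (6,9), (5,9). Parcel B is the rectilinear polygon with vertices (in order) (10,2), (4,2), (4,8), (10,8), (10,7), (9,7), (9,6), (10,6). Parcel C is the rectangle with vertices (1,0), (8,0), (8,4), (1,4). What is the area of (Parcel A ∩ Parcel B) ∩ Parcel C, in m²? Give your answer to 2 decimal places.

The region (Parcel A ∩ Parcel B) ∩ Parcel C is the polygon with vertices (6,3), (6,4), (8,4), (8,3).
By the shoelace formula its area is 2.00.

2.00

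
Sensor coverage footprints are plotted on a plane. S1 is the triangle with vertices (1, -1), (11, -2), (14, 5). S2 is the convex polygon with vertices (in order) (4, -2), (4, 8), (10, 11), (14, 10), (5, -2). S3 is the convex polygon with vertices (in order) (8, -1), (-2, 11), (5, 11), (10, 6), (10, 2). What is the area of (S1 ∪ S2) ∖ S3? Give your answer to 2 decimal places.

54.26

|S1 ∪ S2| = 95.0143.
|(S1 ∪ S2) ∩ S3| = 40.7541.
|(S1 ∪ S2) ∖ S3| = 95.0143 − 40.7541 = 54.26.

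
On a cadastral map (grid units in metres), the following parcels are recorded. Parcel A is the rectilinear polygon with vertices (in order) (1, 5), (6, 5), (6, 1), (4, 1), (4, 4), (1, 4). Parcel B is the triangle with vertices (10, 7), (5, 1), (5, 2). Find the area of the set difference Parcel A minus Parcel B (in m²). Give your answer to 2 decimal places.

|Parcel A| = 11, |Parcel A∩Parcel B| = 0.9.
|Parcel A ∖ Parcel B| = |Parcel A| − |Parcel A∩Parcel B| = 11 − 0.9 = 10.10.

10.10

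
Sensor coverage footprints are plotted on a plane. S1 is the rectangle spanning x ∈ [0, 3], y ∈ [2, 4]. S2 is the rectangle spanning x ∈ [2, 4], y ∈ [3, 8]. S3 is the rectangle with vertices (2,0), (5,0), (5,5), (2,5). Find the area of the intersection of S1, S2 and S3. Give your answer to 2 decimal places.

The intersection is the polygon with vertices (3,3), (2,3), (2,4), (3,4).
By the shoelace formula its area is 1.00.

1.00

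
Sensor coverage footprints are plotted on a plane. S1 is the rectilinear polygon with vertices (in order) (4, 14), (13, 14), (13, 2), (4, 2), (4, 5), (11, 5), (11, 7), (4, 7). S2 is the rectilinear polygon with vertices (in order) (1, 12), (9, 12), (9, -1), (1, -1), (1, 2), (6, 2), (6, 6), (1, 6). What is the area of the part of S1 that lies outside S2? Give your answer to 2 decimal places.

|S1| = 94, |S1∩S2| = 34.
|S1 ∖ S2| = |S1| − |S1∩S2| = 94 − 34 = 60.00.

60.00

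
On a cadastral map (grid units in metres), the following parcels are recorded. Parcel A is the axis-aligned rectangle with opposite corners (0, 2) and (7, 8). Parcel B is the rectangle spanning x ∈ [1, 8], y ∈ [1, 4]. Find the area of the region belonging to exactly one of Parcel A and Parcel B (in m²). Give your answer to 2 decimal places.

|Parcel A∩Parcel B|: x∈[1,7], y∈[2,4] → 6·2 = 12.
|Parcel A △ Parcel B| = |Parcel A| + |Parcel B| − 2·|Parcel A∩Parcel B| = 42 + 21 − 24 = 39.00.

39.00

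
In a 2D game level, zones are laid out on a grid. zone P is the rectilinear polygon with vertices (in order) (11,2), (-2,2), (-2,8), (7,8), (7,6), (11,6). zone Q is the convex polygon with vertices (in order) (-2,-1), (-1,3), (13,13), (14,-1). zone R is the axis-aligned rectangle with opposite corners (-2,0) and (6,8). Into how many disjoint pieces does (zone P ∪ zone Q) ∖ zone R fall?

1

(zone P ∪ zone Q) ∖ zone R is a single connected region.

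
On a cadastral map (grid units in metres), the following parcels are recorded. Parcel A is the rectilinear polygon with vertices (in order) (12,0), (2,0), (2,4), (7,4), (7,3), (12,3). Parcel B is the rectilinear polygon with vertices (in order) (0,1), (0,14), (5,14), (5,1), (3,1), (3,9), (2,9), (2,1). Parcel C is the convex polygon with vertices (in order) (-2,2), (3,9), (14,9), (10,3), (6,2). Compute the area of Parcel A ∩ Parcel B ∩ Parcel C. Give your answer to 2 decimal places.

4.00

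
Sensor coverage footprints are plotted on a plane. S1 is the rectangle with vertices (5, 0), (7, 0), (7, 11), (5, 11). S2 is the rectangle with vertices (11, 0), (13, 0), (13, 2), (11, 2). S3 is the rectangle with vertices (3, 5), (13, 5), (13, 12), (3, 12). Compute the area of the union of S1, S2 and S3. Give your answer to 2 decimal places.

84.00

By inclusion–exclusion:
Individual areas: |S1| = 22, |S2| = 4, |S3| = 70.
|S1∩S2| = 0 (no overlap).
|S1∩S3|: x∈[5,7], y∈[5,11] → 2·6 = 12.
|S2∩S3| = 0 (no overlap).
|S1∩S2∩S3| = 0.
|S1 ∪ S2 ∪ S3| = 96 − 12 + 0 = 84.00.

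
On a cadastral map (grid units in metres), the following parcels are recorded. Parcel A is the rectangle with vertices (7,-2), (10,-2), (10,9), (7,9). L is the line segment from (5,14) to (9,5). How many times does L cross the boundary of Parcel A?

1

The segment meets the boundary at (7.222,9).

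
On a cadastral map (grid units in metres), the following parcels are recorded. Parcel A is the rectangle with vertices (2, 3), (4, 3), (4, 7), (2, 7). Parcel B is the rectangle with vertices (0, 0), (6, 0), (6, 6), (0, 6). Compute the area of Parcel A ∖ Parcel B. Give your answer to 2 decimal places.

2.00

|Parcel A∩Parcel B|: x∈[2,4], y∈[3,6] → 2·3 = 6.
|Parcel A| = 8.
|Parcel A ∖ Parcel B| = |Parcel A| − |Parcel A∩Parcel B| = 8 − 6 = 2.00.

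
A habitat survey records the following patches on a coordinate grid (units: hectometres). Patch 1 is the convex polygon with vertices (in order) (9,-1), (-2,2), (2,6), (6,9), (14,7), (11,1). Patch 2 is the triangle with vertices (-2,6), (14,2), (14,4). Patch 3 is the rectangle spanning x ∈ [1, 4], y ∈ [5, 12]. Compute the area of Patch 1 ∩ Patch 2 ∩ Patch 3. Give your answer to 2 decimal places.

1.04

The intersection is the polygon with vertices (4,5.25), (4,5), (2,5), (1.2,5.2), (1.556,5.556).
By the shoelace formula its area is 1.04.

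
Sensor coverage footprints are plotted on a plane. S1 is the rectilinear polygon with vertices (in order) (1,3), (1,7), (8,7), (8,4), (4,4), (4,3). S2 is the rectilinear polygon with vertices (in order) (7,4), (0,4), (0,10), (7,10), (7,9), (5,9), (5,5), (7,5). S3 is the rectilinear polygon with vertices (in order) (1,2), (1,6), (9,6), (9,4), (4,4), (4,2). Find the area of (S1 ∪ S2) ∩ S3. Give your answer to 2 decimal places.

The region (S1 ∪ S2) ∩ S3 is the polygon with vertices (8,4), (7,4), (4,4), (4,3), (1,3), (1,4), (1,6), (8,6).
By the shoelace formula its area is 17.00.

17.00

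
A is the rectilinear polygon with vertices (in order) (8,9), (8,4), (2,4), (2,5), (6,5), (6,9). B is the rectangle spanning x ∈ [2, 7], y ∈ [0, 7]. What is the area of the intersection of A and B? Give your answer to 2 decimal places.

The intersection is the polygon with vertices (2,4), (2,5), (6,5), (6,7), (7,7), (7,4).
By the shoelace formula its area is 7.00.

7.00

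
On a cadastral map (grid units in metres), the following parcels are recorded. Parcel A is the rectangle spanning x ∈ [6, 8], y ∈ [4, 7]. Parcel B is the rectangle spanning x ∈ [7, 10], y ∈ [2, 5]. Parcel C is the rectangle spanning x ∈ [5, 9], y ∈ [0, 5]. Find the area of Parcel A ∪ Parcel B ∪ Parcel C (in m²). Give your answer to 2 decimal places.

27.00

By inclusion–exclusion:
Individual areas: |Parcel A| = 6, |Parcel B| = 9, |Parcel C| = 20.
|Parcel A∩Parcel B|: x∈[7,8], y∈[4,5] → 1·1 = 1.
|Parcel A∩Parcel C|: x∈[6,8], y∈[4,5] → 2·1 = 2.
|Parcel B∩Parcel C|: x∈[7,9], y∈[2,5] → 2·3 = 6.
|Parcel A∩Parcel B∩Parcel C| = 1.
|Parcel A ∪ Parcel B ∪ Parcel C| = 35 − 9 + 1 = 27.00.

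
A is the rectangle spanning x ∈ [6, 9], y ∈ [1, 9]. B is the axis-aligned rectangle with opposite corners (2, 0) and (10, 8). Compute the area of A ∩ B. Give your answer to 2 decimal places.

21.00

|A∩B|: x∈[6,9], y∈[1,8] → 3·7 = 21.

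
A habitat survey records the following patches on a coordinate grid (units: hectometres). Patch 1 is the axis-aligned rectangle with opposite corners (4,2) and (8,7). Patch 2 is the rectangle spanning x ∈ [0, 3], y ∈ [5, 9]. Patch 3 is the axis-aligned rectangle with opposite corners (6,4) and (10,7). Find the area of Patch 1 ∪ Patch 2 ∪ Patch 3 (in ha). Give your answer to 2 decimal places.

38.00

By inclusion–exclusion:
Individual areas: |Patch 1| = 20, |Patch 2| = 12, |Patch 3| = 12.
|Patch 1∩Patch 2| = 0 (no overlap).
|Patch 1∩Patch 3|: x∈[6,8], y∈[4,7] → 2·3 = 6.
|Patch 2∩Patch 3| = 0 (no overlap).
|Patch 1∩Patch 2∩Patch 3| = 0.
|Patch 1 ∪ Patch 2 ∪ Patch 3| = 44 − 6 + 0 = 38.00.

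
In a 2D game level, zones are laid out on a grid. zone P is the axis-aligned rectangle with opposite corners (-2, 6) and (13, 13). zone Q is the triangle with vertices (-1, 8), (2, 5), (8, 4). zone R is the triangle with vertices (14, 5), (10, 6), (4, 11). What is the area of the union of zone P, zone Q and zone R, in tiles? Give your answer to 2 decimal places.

By inclusion–exclusion:
Individual areas: |zone P| = 105, |zone Q| = 7.5, |zone R| = 7.
|zone P∩zone Q| = 2.5.
|zone P∩zone R| = 5.8333.
|zone Q∩zone R| = 0.
|zone P∩zone Q∩zone R| = 0.
|zone P ∪ zone Q ∪ zone R| = 119.5 − 8.3333 + 0 = 111.17.

111.17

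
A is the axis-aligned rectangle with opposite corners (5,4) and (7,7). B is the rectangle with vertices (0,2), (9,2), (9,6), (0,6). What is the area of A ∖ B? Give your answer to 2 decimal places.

2.00

|A∩B|: x∈[5,7], y∈[4,6] → 2·2 = 4.
|A| = 6.
|A ∖ B| = |A| − |A∩B| = 6 − 4 = 2.00.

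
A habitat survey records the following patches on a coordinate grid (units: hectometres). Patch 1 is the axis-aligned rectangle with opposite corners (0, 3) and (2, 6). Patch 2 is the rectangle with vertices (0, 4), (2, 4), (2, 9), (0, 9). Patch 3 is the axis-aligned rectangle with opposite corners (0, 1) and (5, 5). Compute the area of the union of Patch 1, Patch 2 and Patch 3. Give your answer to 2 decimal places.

28.00

By inclusion–exclusion:
Individual areas: |Patch 1| = 6, |Patch 2| = 10, |Patch 3| = 20.
|Patch 1∩Patch 2|: x∈[0,2], y∈[4,6] → 2·2 = 4.
|Patch 1∩Patch 3|: x∈[0,2], y∈[3,5] → 2·2 = 4.
|Patch 2∩Patch 3|: x∈[0,2], y∈[4,5] → 2·1 = 2.
|Patch 1∩Patch 2∩Patch 3| = 2.
|Patch 1 ∪ Patch 2 ∪ Patch 3| = 36 − 10 + 2 = 28.00.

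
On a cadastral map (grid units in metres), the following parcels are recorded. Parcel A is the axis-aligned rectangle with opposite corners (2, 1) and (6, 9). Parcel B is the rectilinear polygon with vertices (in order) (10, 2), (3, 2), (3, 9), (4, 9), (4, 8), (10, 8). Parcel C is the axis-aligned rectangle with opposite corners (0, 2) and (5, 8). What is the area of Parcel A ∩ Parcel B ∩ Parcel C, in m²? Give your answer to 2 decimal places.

The intersection is the polygon with vertices (3,2), (3,8), (4,8), (5,8), (5,2).
By the shoelace formula its area is 12.00.

12.00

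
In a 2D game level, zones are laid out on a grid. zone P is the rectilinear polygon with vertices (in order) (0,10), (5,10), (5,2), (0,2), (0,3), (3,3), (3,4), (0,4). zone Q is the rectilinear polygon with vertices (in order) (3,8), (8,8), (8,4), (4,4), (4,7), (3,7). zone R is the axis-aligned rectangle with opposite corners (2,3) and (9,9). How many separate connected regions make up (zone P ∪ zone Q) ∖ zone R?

(zone P ∪ zone Q) ∖ zone R splits into 2 disjoint pieces (area 15, area 5).

2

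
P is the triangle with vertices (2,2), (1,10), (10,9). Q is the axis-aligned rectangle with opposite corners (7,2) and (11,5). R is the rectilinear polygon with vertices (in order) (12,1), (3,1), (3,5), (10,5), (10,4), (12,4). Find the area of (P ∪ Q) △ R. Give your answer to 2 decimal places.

54.34

|P ∪ Q| = 47.5.
|(P ∪ Q) ∩ R| = 13.5804.
|(P ∪ Q) △ R| = 47.5 + 34 − 27.1607 = 54.34.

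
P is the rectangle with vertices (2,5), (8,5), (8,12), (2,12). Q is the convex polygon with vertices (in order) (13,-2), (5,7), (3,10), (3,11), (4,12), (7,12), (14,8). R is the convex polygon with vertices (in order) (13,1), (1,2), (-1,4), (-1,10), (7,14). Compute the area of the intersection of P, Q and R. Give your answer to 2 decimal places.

25.44

The intersection is the polygon with vertices (6.778,5), (5,7), (3,10), (3,11), (4,12), (7,12), (8,11.429), (8,5).
By the shoelace formula its area is 25.44.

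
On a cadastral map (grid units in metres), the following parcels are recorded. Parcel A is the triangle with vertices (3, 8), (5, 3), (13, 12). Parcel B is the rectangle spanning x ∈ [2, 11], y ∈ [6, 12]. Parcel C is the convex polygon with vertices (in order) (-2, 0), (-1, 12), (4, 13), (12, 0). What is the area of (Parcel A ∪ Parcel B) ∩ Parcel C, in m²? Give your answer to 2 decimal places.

32.57

The region (Parcel A ∪ Parcel B) ∩ Parcel C is the polygon with vertices (3.8,6), (2,6), (2,12), (4.615,12), (8.308,6), (7.667,6), (5,3).
By the shoelace formula its area is 32.57.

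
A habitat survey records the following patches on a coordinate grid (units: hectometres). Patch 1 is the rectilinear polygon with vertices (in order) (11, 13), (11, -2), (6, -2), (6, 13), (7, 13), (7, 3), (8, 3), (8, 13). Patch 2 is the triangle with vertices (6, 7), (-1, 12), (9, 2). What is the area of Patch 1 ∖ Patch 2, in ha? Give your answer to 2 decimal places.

63.00

|Patch 1| = 65, |Patch 1∩Patch 2| = 2.
|Patch 1 ∖ Patch 2| = |Patch 1| − |Patch 1∩Patch 2| = 65 − 2 = 63.00.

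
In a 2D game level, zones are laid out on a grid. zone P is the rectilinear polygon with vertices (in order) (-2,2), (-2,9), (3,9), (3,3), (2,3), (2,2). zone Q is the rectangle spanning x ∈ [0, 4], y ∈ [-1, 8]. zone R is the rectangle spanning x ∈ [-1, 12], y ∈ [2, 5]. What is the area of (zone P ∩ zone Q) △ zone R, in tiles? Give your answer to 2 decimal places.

40.00

|zone P ∩ zone Q| = 17.
|(zone P ∩ zone Q) ∩ zone R| = 8.
|(zone P ∩ zone Q) △ zone R| = 17 + 39 − 16 = 40.00.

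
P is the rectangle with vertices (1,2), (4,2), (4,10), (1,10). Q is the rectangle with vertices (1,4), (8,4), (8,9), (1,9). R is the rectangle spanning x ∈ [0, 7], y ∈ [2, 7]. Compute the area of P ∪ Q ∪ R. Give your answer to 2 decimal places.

55.00

By inclusion–exclusion:
Individual areas: |P| = 24, |Q| = 35, |R| = 35.
|P∩Q|: x∈[1,4], y∈[4,9] → 3·5 = 15.
|P∩R|: x∈[1,4], y∈[2,7] → 3·5 = 15.
|Q∩R|: x∈[1,7], y∈[4,7] → 6·3 = 18.
|P∩Q∩R| = 9.
|P ∪ Q ∪ R| = 94 − 48 + 9 = 55.00.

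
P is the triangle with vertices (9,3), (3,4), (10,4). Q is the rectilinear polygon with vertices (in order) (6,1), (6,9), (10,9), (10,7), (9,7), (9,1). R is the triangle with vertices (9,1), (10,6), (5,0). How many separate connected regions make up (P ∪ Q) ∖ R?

(P ∪ Q) ∖ R splits into 2 disjoint pieces (area 20.75, area 0.1).

2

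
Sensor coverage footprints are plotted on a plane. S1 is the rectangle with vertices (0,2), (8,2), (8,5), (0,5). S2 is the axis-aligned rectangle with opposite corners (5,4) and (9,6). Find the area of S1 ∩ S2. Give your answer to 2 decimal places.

|S1∩S2|: x∈[5,8], y∈[4,5] → 3·1 = 3.

3.00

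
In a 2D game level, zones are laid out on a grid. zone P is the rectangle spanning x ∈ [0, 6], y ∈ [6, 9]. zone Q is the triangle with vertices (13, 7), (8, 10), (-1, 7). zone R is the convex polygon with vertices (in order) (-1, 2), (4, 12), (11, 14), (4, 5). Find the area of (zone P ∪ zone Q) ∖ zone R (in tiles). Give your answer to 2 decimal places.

|zone P ∪ zone Q| = 31.1667.
|(zone P ∪ zone Q) ∩ zone R| = 13.5861.
|(zone P ∪ zone Q) ∖ zone R| = 31.1667 − 13.5861 = 17.58.

17.58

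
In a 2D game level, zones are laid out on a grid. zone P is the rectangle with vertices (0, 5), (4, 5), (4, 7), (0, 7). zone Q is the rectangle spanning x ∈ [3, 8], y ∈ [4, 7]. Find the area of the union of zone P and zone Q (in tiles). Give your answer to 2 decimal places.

21.00

By inclusion–exclusion:
Individual areas: |zone P| = 8, |zone Q| = 15.
|zone P∩zone Q|: x∈[3,4], y∈[5,7] → 1·2 = 2.
|zone P ∪ zone Q| = 23 − 2 = 21.00.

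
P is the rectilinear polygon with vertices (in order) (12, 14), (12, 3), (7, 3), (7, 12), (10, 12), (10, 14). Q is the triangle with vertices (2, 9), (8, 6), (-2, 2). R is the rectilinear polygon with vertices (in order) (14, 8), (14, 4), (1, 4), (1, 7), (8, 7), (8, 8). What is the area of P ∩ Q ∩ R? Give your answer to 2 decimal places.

0.45

The intersection is the polygon with vertices (8,6), (7,5.6), (7,6.5).
By the shoelace formula its area is 0.45.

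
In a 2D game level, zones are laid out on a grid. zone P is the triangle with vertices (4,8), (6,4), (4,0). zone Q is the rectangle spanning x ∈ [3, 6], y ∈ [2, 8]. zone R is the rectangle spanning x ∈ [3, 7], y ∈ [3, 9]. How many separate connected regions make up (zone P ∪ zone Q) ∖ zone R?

(zone P ∪ zone Q) ∖ zone R is a single connected region.

1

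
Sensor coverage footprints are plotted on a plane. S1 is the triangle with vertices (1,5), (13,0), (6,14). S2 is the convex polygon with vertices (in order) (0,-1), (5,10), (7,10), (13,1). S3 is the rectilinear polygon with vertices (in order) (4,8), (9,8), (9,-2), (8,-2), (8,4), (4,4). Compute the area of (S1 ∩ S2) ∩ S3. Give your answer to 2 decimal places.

21.78

The region (S1 ∩ S2) ∩ S3 is the polygon with vertices (4.091,8), (8.333,8), (9,7), (9,1.667), (8,2.083), (8,4), (4,4), (4,7.8).
By the shoelace formula its area is 21.78.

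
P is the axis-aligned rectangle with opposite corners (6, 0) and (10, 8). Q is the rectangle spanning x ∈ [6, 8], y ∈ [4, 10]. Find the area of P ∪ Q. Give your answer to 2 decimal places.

36.00

By inclusion–exclusion:
Individual areas: |P| = 32, |Q| = 12.
|P∩Q|: x∈[6,8], y∈[4,8] → 2·4 = 8.
|P ∪ Q| = 44 − 8 = 36.00.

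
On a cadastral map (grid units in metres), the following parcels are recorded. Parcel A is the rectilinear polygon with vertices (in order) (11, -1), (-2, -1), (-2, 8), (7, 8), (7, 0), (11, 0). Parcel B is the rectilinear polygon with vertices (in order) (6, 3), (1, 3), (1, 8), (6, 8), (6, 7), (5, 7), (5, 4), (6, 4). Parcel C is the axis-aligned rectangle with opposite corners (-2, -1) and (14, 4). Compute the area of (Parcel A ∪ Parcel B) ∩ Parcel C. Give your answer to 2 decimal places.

The region (Parcel A ∪ Parcel B) ∩ Parcel C is the polygon with vertices (-2,4), (7,4), (7,0), (11,0), (11,-1), (-2,-1).
By the shoelace formula its area is 49.00.

49.00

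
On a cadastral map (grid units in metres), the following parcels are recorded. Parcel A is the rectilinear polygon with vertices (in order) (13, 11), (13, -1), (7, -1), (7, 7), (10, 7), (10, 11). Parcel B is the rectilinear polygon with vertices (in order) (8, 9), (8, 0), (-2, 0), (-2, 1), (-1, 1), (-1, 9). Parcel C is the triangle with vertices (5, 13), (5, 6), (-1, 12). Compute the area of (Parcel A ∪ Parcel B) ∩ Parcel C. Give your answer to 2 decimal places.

4.50

The region (Parcel A ∪ Parcel B) ∩ Parcel C is the polygon with vertices (5,9), (5,6), (2,9).
By the shoelace formula its area is 4.50.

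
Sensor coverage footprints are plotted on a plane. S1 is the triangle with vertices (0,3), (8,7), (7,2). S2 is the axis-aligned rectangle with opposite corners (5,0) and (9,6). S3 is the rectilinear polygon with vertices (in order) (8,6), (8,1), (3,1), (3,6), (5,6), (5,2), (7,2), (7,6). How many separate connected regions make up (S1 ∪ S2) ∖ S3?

(S1 ∪ S2) ∖ S3 splits into 3 disjoint pieces (area 8.9, area 9, area 2.8929).

3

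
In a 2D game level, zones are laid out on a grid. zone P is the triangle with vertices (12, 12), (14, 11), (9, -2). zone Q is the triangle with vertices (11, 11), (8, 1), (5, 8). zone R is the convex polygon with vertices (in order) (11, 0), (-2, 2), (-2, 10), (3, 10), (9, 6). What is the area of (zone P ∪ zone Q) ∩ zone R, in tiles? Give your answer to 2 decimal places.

14.32

|zone P ∪ zone Q| = 41.
|(zone P ∪ zone Q) ∩ zone R| = 14.32.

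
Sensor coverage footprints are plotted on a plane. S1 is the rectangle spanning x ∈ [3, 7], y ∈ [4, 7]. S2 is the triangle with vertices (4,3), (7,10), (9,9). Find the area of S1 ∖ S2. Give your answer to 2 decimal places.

9.03

|S1| = 12, |S1∩S2| = 2.969.
|S1 ∖ S2| = |S1| − |S1∩S2| = 12 − 2.969 = 9.03.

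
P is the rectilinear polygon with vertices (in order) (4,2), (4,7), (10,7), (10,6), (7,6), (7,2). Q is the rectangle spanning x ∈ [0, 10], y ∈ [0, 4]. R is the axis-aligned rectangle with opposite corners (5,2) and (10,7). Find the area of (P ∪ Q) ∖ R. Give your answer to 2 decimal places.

33.00

|P ∪ Q| = 52.
|(P ∪ Q) ∩ R| = 19.
|(P ∪ Q) ∖ R| = 52 − 19 = 33.00.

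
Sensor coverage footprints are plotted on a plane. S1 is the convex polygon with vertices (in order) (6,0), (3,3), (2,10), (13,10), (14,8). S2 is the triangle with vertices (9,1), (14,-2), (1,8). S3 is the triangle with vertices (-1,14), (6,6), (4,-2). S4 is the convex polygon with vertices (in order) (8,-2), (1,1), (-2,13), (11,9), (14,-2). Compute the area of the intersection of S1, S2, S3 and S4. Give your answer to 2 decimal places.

0.99

The intersection is the polygon with vertices (5.513,4.051), (2.469,6.714), (2.444,6.889), (5.613,4.452).
By the shoelace formula its area is 0.99.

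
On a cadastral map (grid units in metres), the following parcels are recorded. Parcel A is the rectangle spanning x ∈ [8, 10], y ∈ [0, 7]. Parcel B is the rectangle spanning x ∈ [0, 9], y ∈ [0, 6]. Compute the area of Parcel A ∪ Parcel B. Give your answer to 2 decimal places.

By inclusion–exclusion:
Individual areas: |Parcel A| = 14, |Parcel B| = 54.
|Parcel A∩Parcel B|: x∈[8,9], y∈[0,6] → 1·6 = 6.
|Parcel A ∪ Parcel B| = 68 − 6 = 62.00.

62.00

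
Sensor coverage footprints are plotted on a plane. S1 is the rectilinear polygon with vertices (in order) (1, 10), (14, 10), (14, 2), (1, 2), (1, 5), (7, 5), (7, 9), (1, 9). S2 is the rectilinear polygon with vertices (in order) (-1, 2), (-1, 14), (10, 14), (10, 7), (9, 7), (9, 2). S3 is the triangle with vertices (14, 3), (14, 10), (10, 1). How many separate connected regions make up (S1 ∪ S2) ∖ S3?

2

(S1 ∪ S2) ∖ S3 splits into 2 disjoint pieces (area 1, area 149.7778).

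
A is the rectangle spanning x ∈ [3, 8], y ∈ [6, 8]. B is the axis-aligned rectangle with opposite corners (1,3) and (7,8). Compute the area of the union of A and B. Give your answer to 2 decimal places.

By inclusion–exclusion:
Individual areas: |A| = 10, |B| = 30.
|A∩B|: x∈[3,7], y∈[6,8] → 4·2 = 8.
|A ∪ B| = 40 − 8 = 32.00.

32.00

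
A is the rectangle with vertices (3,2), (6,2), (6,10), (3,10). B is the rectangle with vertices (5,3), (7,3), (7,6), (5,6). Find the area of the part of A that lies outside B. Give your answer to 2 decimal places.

|A∩B|: x∈[5,6], y∈[3,6] → 1·3 = 3.
|A| = 24.
|A ∖ B| = |A| − |A∩B| = 24 − 3 = 21.00.

21.00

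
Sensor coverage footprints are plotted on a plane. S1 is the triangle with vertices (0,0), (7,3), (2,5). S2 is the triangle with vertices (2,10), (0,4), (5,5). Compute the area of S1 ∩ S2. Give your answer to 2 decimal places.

The intersection is the polygon with vertices (2,5), (3,4.6), (1.739,4.348).
By the shoelace formula its area is 0.38.

0.38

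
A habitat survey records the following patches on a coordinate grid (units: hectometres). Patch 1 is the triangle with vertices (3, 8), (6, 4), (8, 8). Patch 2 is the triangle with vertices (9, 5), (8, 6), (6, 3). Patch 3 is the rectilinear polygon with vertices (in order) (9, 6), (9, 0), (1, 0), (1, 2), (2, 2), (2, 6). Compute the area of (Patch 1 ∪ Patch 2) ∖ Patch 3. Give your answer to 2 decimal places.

7.50

|Patch 1 ∪ Patch 2| = 12.5.
|(Patch 1 ∪ Patch 2) ∩ Patch 3| = 5.
|(Patch 1 ∪ Patch 2) ∖ Patch 3| = 12.5 − 5 = 7.50.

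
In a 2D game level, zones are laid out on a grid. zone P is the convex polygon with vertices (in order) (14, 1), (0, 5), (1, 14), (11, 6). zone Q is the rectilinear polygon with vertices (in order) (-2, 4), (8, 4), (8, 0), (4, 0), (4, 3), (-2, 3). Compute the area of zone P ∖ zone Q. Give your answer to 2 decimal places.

|zone P| = 78, |zone P∩zone Q| = 2.8929.
|zone P ∖ zone Q| = |zone P| − |zone P∩zone Q| = 78 − 2.8929 = 75.11.

75.11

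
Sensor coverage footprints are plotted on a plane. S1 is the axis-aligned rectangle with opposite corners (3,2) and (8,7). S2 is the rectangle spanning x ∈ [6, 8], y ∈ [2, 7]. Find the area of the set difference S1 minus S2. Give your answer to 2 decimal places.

|S1∩S2|: x∈[6,8], y∈[2,7] → 2·5 = 10.
|S1| = 25.
|S1 ∖ S2| = |S1| − |S1∩S2| = 25 − 10 = 15.00.

15.00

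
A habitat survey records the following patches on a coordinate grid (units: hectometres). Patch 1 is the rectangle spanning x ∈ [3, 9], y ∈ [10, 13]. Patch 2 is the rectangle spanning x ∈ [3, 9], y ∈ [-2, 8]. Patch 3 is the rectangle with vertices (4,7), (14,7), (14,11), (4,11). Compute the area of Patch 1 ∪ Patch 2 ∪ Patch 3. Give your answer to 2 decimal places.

108.00

By inclusion–exclusion:
Individual areas: |Patch 1| = 18, |Patch 2| = 60, |Patch 3| = 40.
|Patch 1∩Patch 2| = 0 (no overlap).
|Patch 1∩Patch 3|: x∈[4,9], y∈[10,11] → 5·1 = 5.
|Patch 2∩Patch 3|: x∈[4,9], y∈[7,8] → 5·1 = 5.
|Patch 1∩Patch 2∩Patch 3| = 0.
|Patch 1 ∪ Patch 2 ∪ Patch 3| = 118 − 10 + 0 = 108.00.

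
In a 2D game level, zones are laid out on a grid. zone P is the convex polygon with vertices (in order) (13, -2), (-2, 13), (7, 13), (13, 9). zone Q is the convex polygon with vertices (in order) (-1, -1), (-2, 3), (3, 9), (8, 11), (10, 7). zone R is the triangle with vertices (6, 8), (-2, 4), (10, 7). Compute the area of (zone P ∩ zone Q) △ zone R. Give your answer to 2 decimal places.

|zone P ∩ zone Q| = 26.3062.
|(zone P ∩ zone Q) ∩ zone R| = 6.6.
|(zone P ∩ zone Q) △ zone R| = 26.3062 + 12 − 13.2 = 25.11.

25.11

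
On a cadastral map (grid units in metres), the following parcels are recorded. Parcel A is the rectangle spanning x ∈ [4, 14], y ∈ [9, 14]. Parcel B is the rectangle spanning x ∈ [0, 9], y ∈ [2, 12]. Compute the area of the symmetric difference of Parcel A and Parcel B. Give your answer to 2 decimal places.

|Parcel A∩Parcel B|: x∈[4,9], y∈[9,12] → 5·3 = 15.
|Parcel A △ Parcel B| = |Parcel A| + |Parcel B| − 2·|Parcel A∩Parcel B| = 50 + 90 − 30 = 110.00.

110.00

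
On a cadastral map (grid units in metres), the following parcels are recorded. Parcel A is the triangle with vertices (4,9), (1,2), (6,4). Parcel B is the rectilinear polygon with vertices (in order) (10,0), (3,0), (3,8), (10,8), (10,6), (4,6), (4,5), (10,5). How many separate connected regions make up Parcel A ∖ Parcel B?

Parcel A ∖ Parcel B splits into 3 disjoint pieces (area 0.4143, area 3.8667, area 1.4).

3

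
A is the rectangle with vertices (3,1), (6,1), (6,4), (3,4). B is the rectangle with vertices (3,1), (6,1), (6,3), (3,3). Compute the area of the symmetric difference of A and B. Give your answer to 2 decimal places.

|A∩B|: x∈[3,6], y∈[1,3] → 3·2 = 6.
|A △ B| = |A| + |B| − 2·|A∩B| = 9 + 6 − 12 = 3.00.

3.00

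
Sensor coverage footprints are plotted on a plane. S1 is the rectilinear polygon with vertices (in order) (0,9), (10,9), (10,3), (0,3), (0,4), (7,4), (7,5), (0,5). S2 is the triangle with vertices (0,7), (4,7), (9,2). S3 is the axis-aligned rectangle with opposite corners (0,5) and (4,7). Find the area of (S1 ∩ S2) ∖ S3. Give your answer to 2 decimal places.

|S1 ∩ S2| = 7.6.
|(S1 ∩ S2) ∩ S3| = 4.4.
|(S1 ∩ S2) ∖ S3| = 7.6 − 4.4 = 3.20.

3.20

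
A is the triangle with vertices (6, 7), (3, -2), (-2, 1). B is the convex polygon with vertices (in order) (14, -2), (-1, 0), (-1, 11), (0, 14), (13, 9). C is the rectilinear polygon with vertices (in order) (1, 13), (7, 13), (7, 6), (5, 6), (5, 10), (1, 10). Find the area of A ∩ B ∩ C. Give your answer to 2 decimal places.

0.46

The intersection is the polygon with vertices (6,7), (5.667,6), (5,6), (5,6.25).
By the shoelace formula its area is 0.46.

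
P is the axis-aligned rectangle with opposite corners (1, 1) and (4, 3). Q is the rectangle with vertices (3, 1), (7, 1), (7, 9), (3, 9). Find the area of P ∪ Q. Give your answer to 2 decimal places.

36.00

By inclusion–exclusion:
Individual areas: |P| = 6, |Q| = 32.
|P∩Q|: x∈[3,4], y∈[1,3] → 1·2 = 2.
|P ∪ Q| = 38 − 2 = 36.00.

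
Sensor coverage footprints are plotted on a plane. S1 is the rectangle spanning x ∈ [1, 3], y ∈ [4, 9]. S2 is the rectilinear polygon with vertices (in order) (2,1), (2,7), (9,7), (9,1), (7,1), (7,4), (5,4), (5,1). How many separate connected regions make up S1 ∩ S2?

1

S1 ∩ S2 is a single connected region.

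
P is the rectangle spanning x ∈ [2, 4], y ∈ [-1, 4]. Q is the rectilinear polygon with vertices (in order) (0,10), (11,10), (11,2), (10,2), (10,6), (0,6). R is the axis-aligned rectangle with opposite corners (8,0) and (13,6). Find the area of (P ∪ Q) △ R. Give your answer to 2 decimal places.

|P ∪ Q| = 58.
|(P ∪ Q) ∩ R| = 4.
|(P ∪ Q) △ R| = 58 + 30 − 8 = 80.00.

80.00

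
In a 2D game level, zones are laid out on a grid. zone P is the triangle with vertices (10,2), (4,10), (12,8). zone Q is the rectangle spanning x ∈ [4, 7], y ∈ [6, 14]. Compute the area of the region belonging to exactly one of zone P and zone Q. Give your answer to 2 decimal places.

|zone P| = 26, |zone Q| = 24, |zone P∩zone Q| = 4.875.
|zone P △ zone Q| = |zone P| + |zone Q| − 2·|zone P∩zone Q| = 26 + 24 − 9.75 = 40.25.

40.25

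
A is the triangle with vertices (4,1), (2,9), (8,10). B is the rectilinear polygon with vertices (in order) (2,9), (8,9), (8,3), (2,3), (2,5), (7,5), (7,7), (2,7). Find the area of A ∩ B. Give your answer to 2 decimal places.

13.89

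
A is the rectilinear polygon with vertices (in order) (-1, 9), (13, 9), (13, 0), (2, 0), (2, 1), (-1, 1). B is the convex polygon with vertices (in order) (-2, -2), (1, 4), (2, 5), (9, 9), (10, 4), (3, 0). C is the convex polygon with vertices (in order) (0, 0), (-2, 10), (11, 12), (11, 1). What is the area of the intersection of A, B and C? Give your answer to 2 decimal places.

46.88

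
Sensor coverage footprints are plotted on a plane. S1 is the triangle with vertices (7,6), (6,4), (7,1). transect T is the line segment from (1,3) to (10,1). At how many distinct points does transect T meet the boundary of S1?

The segment meets the boundary at (7,1.667), (6.76,1.72).

2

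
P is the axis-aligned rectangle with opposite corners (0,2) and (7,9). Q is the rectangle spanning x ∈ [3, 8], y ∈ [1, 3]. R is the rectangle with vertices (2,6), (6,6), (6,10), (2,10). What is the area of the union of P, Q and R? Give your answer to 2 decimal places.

By inclusion–exclusion:
Individual areas: |P| = 49, |Q| = 10, |R| = 16.
|P∩Q|: x∈[3,7], y∈[2,3] → 4·1 = 4.
|P∩R|: x∈[2,6], y∈[6,9] → 4·3 = 12.
|Q∩R| = 0 (no overlap).
|P∩Q∩R| = 0.
|P ∪ Q ∪ R| = 75 − 16 + 0 = 59.00.

59.00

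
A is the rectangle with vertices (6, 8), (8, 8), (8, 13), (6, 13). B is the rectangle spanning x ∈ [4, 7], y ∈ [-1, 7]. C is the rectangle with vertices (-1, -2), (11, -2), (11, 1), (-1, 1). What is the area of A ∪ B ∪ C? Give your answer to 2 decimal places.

64.00

By inclusion–exclusion:
Individual areas: |A| = 10, |B| = 24, |C| = 36.
|A∩B| = 0 (no overlap).
|A∩C| = 0 (no overlap).
|B∩C|: x∈[4,7], y∈[-1,1] → 3·2 = 6.
|A∩B∩C| = 0.
|A ∪ B ∪ C| = 70 − 6 + 0 = 64.00.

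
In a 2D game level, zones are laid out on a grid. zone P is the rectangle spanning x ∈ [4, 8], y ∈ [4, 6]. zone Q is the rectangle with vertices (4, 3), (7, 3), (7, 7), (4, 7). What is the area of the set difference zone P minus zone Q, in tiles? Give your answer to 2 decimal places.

|zone P∩zone Q|: x∈[4,7], y∈[4,6] → 3·2 = 6.
|zone P| = 8.
|zone P ∖ zone Q| = |zone P| − |zone P∩zone Q| = 8 − 6 = 2.00.

2.00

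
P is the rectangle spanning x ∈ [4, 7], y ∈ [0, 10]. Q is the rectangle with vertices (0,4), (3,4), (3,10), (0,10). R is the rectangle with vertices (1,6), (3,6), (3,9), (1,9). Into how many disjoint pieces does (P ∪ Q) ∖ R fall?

2

(P ∪ Q) ∖ R splits into 2 disjoint pieces (area 30, area 12).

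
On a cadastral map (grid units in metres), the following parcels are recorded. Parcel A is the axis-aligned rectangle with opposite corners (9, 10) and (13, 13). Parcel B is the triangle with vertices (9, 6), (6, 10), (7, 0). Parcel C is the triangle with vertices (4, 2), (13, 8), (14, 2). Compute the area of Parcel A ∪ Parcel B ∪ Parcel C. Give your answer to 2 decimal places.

51.69

By inclusion–exclusion:
Individual areas: |Parcel A| = 12, |Parcel B| = 13, |Parcel C| = 30.
|Parcel A∩Parcel B| = 0.
|Parcel A∩Parcel C| = 0.
|Parcel B∩Parcel C| = 3.3119.
|Parcel A∩Parcel B∩Parcel C| = 0.
|Parcel A ∪ Parcel B ∪ Parcel C| = 55 − 3.3119 + 0 = 51.69.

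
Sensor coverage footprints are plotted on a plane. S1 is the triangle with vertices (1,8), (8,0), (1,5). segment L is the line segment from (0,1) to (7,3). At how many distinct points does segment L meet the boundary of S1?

The segment meets the boundary at (5.7,2.629), (4.714,2.347).

2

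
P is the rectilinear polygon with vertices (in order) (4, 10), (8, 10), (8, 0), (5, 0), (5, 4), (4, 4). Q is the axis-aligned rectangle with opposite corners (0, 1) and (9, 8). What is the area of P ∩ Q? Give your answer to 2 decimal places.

25.00

The intersection is the polygon with vertices (8,1), (5,1), (5,4), (4,4), (4,8), (8,8).
By the shoelace formula its area is 25.00.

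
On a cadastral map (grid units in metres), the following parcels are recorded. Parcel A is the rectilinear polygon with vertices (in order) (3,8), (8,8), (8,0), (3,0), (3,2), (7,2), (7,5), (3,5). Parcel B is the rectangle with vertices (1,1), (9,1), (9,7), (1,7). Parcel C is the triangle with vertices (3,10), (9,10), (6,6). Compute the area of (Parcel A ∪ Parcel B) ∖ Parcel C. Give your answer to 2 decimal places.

|Parcel A ∪ Parcel B| = 58.
|(Parcel A ∪ Parcel B) ∩ Parcel C| = 3.
|(Parcel A ∪ Parcel B) ∖ Parcel C| = 58 − 3 = 55.00.

55.00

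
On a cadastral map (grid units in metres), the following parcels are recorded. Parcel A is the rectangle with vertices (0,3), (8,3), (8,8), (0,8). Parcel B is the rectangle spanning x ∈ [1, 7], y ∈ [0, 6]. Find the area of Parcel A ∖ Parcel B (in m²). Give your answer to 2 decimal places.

|Parcel A∩Parcel B|: x∈[1,7], y∈[3,6] → 6·3 = 18.
|Parcel A| = 40.
|Parcel A ∖ Parcel B| = |Parcel A| − |Parcel A∩Parcel B| = 40 − 18 = 22.00.

22.00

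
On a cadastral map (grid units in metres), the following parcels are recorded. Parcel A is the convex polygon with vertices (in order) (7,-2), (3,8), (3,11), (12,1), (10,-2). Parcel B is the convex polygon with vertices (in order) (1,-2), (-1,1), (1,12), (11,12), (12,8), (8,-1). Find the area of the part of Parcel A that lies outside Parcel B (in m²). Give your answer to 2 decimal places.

|Parcel A| = 49, |Parcel A∩Parcel B| = 36.2217.
|Parcel A ∖ Parcel B| = |Parcel A| − |Parcel A∩Parcel B| = 49 − 36.2217 = 12.78.

12.78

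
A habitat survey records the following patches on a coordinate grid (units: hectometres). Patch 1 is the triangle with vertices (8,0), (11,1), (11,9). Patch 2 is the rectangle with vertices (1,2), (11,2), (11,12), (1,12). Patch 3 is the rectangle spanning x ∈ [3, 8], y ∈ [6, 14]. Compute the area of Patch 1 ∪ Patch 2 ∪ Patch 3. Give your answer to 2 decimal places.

113.83

By inclusion–exclusion:
Individual areas: |Patch 1| = 12, |Patch 2| = 100, |Patch 3| = 40.
|Patch 1∩Patch 2| = 8.1667.
|Patch 1∩Patch 3| = 0.
|Patch 2∩Patch 3|: x∈[3,8], y∈[6,12] → 5·6 = 30.
|Patch 1∩Patch 2∩Patch 3| = 0.
|Patch 1 ∪ Patch 2 ∪ Patch 3| = 152 − 38.1667 + 0 = 113.83.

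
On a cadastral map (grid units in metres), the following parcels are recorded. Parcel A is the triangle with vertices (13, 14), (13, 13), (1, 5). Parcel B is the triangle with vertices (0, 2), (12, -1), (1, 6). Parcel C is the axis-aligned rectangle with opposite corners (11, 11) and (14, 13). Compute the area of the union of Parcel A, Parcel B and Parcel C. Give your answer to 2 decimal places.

36.31

By inclusion–exclusion:
Individual areas: |Parcel A| = 6, |Parcel B| = 25.5, |Parcel C| = 6.
|Parcel A∩Parcel B| = 0.0231.
|Parcel A∩Parcel C| = 1.1667.
|Parcel B∩Parcel C| = 0.
|Parcel A∩Parcel B∩Parcel C| = 0.
|Parcel A ∪ Parcel B ∪ Parcel C| = 37.5 − 1.1897 + 0 = 36.31.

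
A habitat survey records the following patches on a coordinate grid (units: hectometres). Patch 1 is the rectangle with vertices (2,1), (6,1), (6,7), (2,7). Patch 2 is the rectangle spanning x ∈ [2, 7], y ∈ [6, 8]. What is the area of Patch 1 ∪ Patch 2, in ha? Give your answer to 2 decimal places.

30.00

By inclusion–exclusion:
Individual areas: |Patch 1| = 24, |Patch 2| = 10.
|Patch 1∩Patch 2|: x∈[2,6], y∈[6,7] → 4·1 = 4.
|Patch 1 ∪ Patch 2| = 34 − 4 = 30.00.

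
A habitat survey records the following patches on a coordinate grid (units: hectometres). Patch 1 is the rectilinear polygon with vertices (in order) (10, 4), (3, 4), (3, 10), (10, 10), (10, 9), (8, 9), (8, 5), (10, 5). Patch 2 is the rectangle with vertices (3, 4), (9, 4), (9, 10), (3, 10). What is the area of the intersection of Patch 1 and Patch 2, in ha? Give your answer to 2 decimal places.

The intersection is the polygon with vertices (3,4), (3,10), (9,10), (9,9), (8,9), (8,5), (9,5), (9,4).
By the shoelace formula its area is 32.00.

32.00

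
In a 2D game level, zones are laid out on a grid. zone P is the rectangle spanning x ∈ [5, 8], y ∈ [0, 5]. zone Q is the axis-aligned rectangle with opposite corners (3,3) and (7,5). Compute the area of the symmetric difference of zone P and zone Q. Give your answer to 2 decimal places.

|zone P∩zone Q|: x∈[5,7], y∈[3,5] → 2·2 = 4.
|zone P △ zone Q| = |zone P| + |zone Q| − 2·|zone P∩zone Q| = 15 + 8 − 8 = 15.00.

15.00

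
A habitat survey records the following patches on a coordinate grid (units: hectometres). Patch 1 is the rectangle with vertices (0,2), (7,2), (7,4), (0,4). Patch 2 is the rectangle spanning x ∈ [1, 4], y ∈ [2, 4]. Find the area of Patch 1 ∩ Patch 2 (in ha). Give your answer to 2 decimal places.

|Patch 1∩Patch 2|: x∈[1,4], y∈[2,4] → 3·2 = 6.

6.00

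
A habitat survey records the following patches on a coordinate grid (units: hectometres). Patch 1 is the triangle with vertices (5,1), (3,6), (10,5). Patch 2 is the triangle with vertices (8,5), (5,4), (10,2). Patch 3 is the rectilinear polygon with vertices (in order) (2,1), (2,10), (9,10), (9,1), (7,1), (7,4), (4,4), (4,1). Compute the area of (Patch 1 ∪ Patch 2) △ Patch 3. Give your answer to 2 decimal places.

50.05

|Patch 1 ∪ Patch 2| = 18.2935.
|(Patch 1 ∪ Patch 2) ∩ Patch 3| = 11.122.
|(Patch 1 ∪ Patch 2) △ Patch 3| = 18.2935 + 54 − 22.2441 = 50.05.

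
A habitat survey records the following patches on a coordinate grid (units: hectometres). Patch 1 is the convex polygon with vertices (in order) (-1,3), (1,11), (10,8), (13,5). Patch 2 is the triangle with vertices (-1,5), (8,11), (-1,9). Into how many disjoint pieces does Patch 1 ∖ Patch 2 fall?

Patch 1 ∖ Patch 2 splits into 2 disjoint pieces (area 48.8444, area 2.498).

2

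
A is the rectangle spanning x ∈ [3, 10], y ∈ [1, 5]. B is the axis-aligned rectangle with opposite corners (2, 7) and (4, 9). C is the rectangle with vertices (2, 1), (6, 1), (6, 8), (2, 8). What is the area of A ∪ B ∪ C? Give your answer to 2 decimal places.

46.00

By inclusion–exclusion:
Individual areas: |A| = 28, |B| = 4, |C| = 28.
|A∩B| = 0 (no overlap).
|A∩C|: x∈[3,6], y∈[1,5] → 3·4 = 12.
|B∩C|: x∈[2,4], y∈[7,8] → 2·1 = 2.
|A∩B∩C| = 0.
|A ∪ B ∪ C| = 60 − 14 + 0 = 46.00.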